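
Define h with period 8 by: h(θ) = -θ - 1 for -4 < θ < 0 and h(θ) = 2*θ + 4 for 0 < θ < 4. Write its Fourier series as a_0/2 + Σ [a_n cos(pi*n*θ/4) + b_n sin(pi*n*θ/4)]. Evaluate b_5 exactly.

14/(5*pi)

b_5 = 1/4 ∫_{-4}^{4} h(θ) sin(5*pi*θ/4) dθ.
Split the integral at the breakpoints.
Integrating by parts (boundary term plus one more integral), an antiderivative of (-θ - 1) sin(5*pi*θ/4) is 4*θ*cos(5*pi*θ/4)/(5*pi) - 16*sin(5*pi*θ/4)/(25*pi**2) + 4*cos(5*pi*θ/4)/(5*pi); evaluating from -4 to 0: ∫_{-4}^{0} (-θ - 1) sin(5*pi*θ/4) dθ = (4/(5*pi)) - (12/(5*pi)) = -8/(5*pi).
Integrating by parts (boundary term plus one more integral), an antiderivative of (2*θ + 4) sin(5*pi*θ/4) is -8*θ*cos(5*pi*θ/4)/(5*pi) + 32*sin(5*pi*θ/4)/(25*pi**2) - 16*cos(5*pi*θ/4)/(5*pi); evaluating from 0 to 4: ∫_{0}^{4} (2*θ + 4) sin(5*pi*θ/4) dθ = (48/(5*pi)) - (-16/(5*pi)) = 64/(5*pi).
Summing the pieces and multiplying by (1/4) gives b_5 = 14/(5*pi).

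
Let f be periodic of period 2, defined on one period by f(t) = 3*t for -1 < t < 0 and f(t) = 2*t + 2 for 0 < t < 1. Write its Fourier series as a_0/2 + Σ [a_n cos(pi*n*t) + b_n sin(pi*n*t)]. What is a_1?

a_1 = ∫_{-1}^{1} f(t) cos(pi*t) dt.
Split the integral at the breakpoints.
Integrating by parts (boundary term plus one more integral), an antiderivative of (3*t) cos(pi*t) is 3*t*sin(pi*t)/pi + 3*cos(pi*t)/pi**2; evaluating from -1 to 0: ∫_{-1}^{0} (3*t) cos(pi*t) dt = (3/pi**2) - (-3/pi**2) = 6/pi**2.
Integrating by parts (boundary term plus one more integral), an antiderivative of (2*t + 2) cos(pi*t) is 2*t*sin(pi*t)/pi + 2*sin(pi*t)/pi + 2*cos(pi*t)/pi**2; evaluating from 0 to 1: ∫_{0}^{1} (2*t + 2) cos(pi*t) dt = (-2/pi**2) - (2/pi**2) = -4/pi**2.
Summing the pieces gives a_1 = 2/pi**2.

2/pi**2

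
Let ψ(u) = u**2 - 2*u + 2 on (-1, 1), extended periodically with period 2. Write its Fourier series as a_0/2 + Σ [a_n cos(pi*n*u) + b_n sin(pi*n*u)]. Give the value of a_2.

pi**(-2)

a_2 = ∫_{-1}^{1} ψ(u) cos(2*pi*u) du.
Integrating by parts twice (tabular method), an antiderivative of (u**2 - 2*u + 2) cos(2*pi*u) is u**2*sin(2*pi*u)/(2*pi) - u*sin(2*pi*u)/pi + u*cos(2*pi*u)/(2*pi**2) - sin(2*pi*u)/(4*pi**3) + sin(2*pi*u)/pi - cos(2*pi*u)/(2*pi**2); evaluating from -1 to 1: ∫_{-1}^{1} (u**2 - 2*u + 2) cos(2*pi*u) du = (0) - (-1/pi**2) = pi**(-2).
Hence a_2 = pi**(-2).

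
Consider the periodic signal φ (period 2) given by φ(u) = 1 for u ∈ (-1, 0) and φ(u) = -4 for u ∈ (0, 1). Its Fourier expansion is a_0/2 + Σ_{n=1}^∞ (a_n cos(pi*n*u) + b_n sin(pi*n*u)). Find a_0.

a_0 = ∫_{-1}^{1} φ(u) du = -3.

-3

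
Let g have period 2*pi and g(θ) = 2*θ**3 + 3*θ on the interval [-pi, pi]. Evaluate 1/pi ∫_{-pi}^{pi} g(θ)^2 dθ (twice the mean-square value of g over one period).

2*pi**2*(105 + 84*pi**2 + 20*pi**4)/35

1/pi ∫_{-pi}^{pi} g(θ)^2 dθ = 1/pi · (2*pi**3*(105 + 84*pi**2 + 20*pi**4)/35) = 2*pi**2*(105 + 84*pi**2 + 20*pi**4)/35.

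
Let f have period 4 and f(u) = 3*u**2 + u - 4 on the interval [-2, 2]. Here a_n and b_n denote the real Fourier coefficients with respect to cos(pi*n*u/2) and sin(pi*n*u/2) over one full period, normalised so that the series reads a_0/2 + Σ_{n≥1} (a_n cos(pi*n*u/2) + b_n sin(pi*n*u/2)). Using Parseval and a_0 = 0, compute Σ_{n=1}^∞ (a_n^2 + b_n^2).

424/15

Parseval: a_0^2/2 + Σ_{n≥1} (a_n^2+b_n^2) = 1/2 ∫_{-2}^{2} f(u)^2 du = 424/15.
Subtract a_0^2/2 = 0: Σ (a_n^2+b_n^2) = 424/15.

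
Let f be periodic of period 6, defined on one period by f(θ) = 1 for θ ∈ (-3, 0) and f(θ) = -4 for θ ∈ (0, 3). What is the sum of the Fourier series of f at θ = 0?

-3/2

At θ = 0 the one-sided limits are f(0^-) = 1 and f(0^+) = -4.
By Dirichlet's theorem the series converges to their average, [(1) + (-4)]/2 = -3/2.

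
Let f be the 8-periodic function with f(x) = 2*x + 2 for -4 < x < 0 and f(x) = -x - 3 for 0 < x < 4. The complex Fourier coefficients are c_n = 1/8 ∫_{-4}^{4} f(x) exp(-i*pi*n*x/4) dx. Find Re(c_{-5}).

12/(25*pi**2)

Since f is real-valued, Re(c_{-5}) = 1/8 ∫_{-4}^{4} f(x) cos(-5*pi*x/4) dx = a_{5}/2.
Split the integral at the breakpoints.
Integrating by parts (boundary term plus one more integral), an antiderivative of (2*x + 2) cos(-5*pi*x/4) is 8*x*sin(5*pi*x/4)/(5*pi) + 8*sin(5*pi*x/4)/(5*pi) + 32*cos(5*pi*x/4)/(25*pi**2); evaluating from -4 to 0: ∫_{-4}^{0} (2*x + 2) cos(-5*pi*x/4) dx = (32/(25*pi**2)) - (-32/(25*pi**2)) = 64/(25*pi**2).
Integrating by parts (boundary term plus one more integral), an antiderivative of (-x - 3) cos(-5*pi*x/4) is -4*x*sin(5*pi*x/4)/(5*pi) - 12*sin(5*pi*x/4)/(5*pi) - 16*cos(5*pi*x/4)/(25*pi**2); evaluating from 0 to 4: ∫_{0}^{4} (-x - 3) cos(-5*pi*x/4) dx = (16/(25*pi**2)) - (-16/(25*pi**2)) = 32/(25*pi**2).
So ∫_{-4}^{4} f(x) cos(-5*pi*x/4) dx = 96/(25*pi**2).
Hence Re(c_{-5}) = (1/8)·(96/(25*pi**2)) = 12/(25*pi**2).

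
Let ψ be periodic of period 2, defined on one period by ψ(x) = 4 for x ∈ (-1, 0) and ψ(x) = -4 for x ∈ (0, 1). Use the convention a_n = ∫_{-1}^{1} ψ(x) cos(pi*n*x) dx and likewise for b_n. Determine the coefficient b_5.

-16/(5*pi)

b_5 = ∫_{-1}^{1} ψ(x) sin(5*pi*x) dx.
ψ is odd and sin(5*pi*x) is odd, so the integrand is even and b_5 = 2 ∫_0^{1} ψ(x) sin(5*pi*x) dx.
Directly, an antiderivative of (-4) sin(5*pi*x) is 4*cos(5*pi*x)/(5*pi); evaluating from 0 to 1: ∫_{0}^{1} (-4) sin(5*pi*x) dx = (-4/(5*pi)) - (4/(5*pi)) = -8/(5*pi).
Hence b_5 = 2·(-8/(5*pi)) = -16/(5*pi).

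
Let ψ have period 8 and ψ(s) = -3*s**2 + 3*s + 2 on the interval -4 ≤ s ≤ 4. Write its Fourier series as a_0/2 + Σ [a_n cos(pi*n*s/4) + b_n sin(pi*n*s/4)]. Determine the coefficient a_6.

-16/(3*pi**2)

a_6 = 1/4 ∫_{-4}^{4} ψ(s) cos(3*pi*s/2) ds.
Integrating by parts twice (tabular method), an antiderivative of (-3*s**2 + 3*s + 2) cos(3*pi*s/2) is -2*s**2*sin(3*pi*s/2)/pi + 2*s*sin(3*pi*s/2)/pi - 8*s*cos(3*pi*s/2)/(3*pi**2) + 16*sin(3*pi*s/2)/(9*pi**3) + 4*sin(3*pi*s/2)/(3*pi) + 4*cos(3*pi*s/2)/(3*pi**2); evaluating from -4 to 4: ∫_{-4}^{4} (-3*s**2 + 3*s + 2) cos(3*pi*s/2) ds = (-28/(3*pi**2)) - (12/pi**2) = -64/(3*pi**2).
Hence a_6 = (1/4)·(-64/(3*pi**2)) = -16/(3*pi**2).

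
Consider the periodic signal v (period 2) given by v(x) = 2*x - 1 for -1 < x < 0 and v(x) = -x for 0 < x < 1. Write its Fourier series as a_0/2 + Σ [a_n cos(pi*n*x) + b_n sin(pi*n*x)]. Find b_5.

b_5 = ∫_{-1}^{1} v(x) sin(5*pi*x) dx.
Split the integral at the breakpoints.
Integrating by parts (boundary term plus one more integral), an antiderivative of (2*x - 1) sin(5*pi*x) is -2*x*cos(5*pi*x)/(5*pi) + 2*sin(5*pi*x)/(25*pi**2) + cos(5*pi*x)/(5*pi); evaluating from -1 to 0: ∫_{-1}^{0} (2*x - 1) sin(5*pi*x) dx = (1/(5*pi)) - (-3/(5*pi)) = 4/(5*pi).
Integrating by parts (boundary term plus one more integral), an antiderivative of (-x) sin(5*pi*x) is x*cos(5*pi*x)/(5*pi) - sin(5*pi*x)/(25*pi**2); evaluating from 0 to 1: ∫_{0}^{1} (-x) sin(5*pi*x) dx = (-1/(5*pi)) - (0) = -1/(5*pi).
Summing the pieces gives b_5 = 3/(5*pi).

3/(5*pi)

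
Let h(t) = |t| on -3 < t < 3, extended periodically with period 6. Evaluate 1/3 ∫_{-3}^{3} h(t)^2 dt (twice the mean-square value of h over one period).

1/3 ∫_{-3}^{3} h(t)^2 dt = 1/3 · (18) = 6.

6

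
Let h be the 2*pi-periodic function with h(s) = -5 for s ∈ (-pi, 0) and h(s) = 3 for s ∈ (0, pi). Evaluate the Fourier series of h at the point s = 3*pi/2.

-5

s = 3*pi/2 differs from s = -pi/2 by 1 full period(s), and the series is 2*pi-periodic.
h is continuous at s = -pi/2 with value -5, so the series converges to -5 there.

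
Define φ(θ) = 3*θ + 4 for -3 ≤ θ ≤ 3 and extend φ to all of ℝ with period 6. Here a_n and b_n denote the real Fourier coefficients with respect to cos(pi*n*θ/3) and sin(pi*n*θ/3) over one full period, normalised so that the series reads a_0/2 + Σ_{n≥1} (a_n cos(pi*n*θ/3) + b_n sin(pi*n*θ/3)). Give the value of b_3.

b_3 = 1/3 ∫_{-3}^{3} φ(θ) sin(pi*θ) dθ.
Integrating by parts (boundary term plus one more integral), an antiderivative of (3*θ + 4) sin(pi*θ) is -3*θ*cos(pi*θ)/pi + 3*sin(pi*θ)/pi**2 - 4*cos(pi*θ)/pi; evaluating from -3 to 3: ∫_{-3}^{3} (3*θ + 4) sin(pi*θ) dθ = (13/pi) - (-5/pi) = 18/pi.
Hence b_3 = (1/3)·(18/pi) = 6/pi.

6/pi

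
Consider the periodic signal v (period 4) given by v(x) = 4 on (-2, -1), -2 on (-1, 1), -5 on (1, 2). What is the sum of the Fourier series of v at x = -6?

x = -6 differs from x = -2 by -1 full period(s), and the series is 4-periodic.
At x = -2 the one-sided limits are v(-2^-) = -5 and v(-2^+) = 4.
By Dirichlet's theorem the series converges to their average, [(-5) + (4)]/2 = -1/2.

-1/2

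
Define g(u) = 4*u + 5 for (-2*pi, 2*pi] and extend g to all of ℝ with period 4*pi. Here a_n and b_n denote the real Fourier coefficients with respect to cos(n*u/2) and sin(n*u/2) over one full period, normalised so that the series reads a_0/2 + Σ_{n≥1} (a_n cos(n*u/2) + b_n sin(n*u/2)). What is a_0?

10

a_0 = (1/(2*pi)) ∫_{-2*pi}^{2*pi} g(u) du = (1/(2*pi)) · (20*pi) = 10.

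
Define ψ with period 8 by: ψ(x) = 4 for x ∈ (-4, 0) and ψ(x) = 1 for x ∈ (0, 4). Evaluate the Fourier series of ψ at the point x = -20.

5/2

x = -20 differs from x = -4 by -2 full period(s), and the series is 8-periodic.
At x = -4 the one-sided limits are ψ(-4^-) = 1 and ψ(-4^+) = 4.
By Dirichlet's theorem the series converges to their average, [(1) + (4)]/2 = 5/2.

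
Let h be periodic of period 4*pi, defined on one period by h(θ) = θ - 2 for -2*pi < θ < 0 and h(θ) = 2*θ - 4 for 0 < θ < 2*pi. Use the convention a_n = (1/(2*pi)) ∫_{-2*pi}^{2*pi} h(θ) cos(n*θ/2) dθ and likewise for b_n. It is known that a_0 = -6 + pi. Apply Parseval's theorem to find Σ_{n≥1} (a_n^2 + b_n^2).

Parseval: a_0^2/2 + Σ_{n≥1} (a_n^2+b_n^2) = (1/(2*pi)) ∫_{-2*pi}^{2*pi} h(θ)^2 dθ = -12*pi + 20 + 20*pi**2/3.
Subtract a_0^2/2 = (6 - pi)**2/2: Σ (a_n^2+b_n^2) = -6*pi + 2 + 37*pi**2/6.

-6*pi + 2 + 37*pi**2/6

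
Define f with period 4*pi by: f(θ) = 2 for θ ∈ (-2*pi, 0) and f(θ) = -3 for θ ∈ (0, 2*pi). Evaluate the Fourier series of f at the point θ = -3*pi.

θ = -3*pi differs from θ = pi by -1 full period(s), and the series is 4*pi-periodic.
f is continuous at θ = pi with value -3, so the series converges to -3 there.

-3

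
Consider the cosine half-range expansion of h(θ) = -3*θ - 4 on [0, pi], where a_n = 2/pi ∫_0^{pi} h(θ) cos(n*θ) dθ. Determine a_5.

a_5 = 2/pi ∫_0^{pi} (-3*θ - 4) cos(5*θ) dθ.
Integrating by parts (boundary term plus one more integral), an antiderivative of (-3*θ - 4) cos(5*θ) is -3*θ*sin(5*θ)/5 - 4*sin(5*θ)/5 - 3*cos(5*θ)/25; evaluating from 0 to pi: ∫_{0}^{pi} (-3*θ - 4) cos(5*θ) dθ = (3/25) - (-3/25) = 6/25.
Hence a_5 = (2/pi)·(6/25) = 12/(25*pi).

12/(25*pi)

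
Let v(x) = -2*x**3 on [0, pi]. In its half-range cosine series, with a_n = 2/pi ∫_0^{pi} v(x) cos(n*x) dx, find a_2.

-3*pi

a_2 = 2/pi ∫_0^{pi} (-2*x**3) cos(2*x) dx.
Integrating by parts three times (tabular method), an antiderivative of (-2*x**3) cos(2*x) is -x**3*sin(2*x) - 3*x**2*cos(2*x)/2 + 3*x*sin(2*x)/2 + 3*cos(2*x)/4; evaluating from 0 to pi: ∫_{0}^{pi} (-2*x**3) cos(2*x) dx = (3/4 - 3*pi**2/2) - (3/4) = -3*pi**2/2.
Hence a_2 = (2/pi)·(-3*pi**2/2) = -3*pi.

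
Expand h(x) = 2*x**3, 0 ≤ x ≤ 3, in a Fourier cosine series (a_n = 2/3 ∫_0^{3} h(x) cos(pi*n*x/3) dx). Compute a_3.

a_3 = 2/3 ∫_0^{3} (2*x**3) cos(pi*x) dx.
Integrating by parts three times (tabular method), an antiderivative of (2*x**3) cos(pi*x) is 2*x**3*sin(pi*x)/pi + 6*x**2*cos(pi*x)/pi**2 - 12*x*sin(pi*x)/pi**3 - 12*cos(pi*x)/pi**4; evaluating from 0 to 3: ∫_{0}^{3} (2*x**3) cos(pi*x) dx = (6*(2 - 9*pi**2)/pi**4) - (-12/pi**4) = 6*(4 - 9*pi**2)/pi**4.
Hence a_3 = (2/3)·(6*(4 - 9*pi**2)/pi**4) = 4*(4 - 9*pi**2)/pi**4.

4*(4 - 9*pi**2)/pi**4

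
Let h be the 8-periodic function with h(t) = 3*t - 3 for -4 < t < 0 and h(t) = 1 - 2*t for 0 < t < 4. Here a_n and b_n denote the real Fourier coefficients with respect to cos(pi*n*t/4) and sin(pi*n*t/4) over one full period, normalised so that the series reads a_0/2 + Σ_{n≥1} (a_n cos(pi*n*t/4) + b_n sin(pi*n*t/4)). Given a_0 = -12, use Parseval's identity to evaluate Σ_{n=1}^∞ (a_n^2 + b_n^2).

Parseval: a_0^2/2 + Σ_{n≥1} (a_n^2+b_n^2) = 1/4 ∫_{-4}^{4} h(t)^2 dt = 322/3.
Subtract a_0^2/2 = 72: Σ (a_n^2+b_n^2) = 106/3.

106/3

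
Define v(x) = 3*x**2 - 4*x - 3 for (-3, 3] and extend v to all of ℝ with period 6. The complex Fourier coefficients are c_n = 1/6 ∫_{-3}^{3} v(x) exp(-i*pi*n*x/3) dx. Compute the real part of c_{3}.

Since v is real-valued, Re(c_{3}) = 1/6 ∫_{-3}^{3} v(x) cos(pi*x) dx = a_{3}/2.
Integrating by parts twice (tabular method), an antiderivative of (3*x**2 - 4*x - 3) cos(pi*x) is 3*x**2*sin(pi*x)/pi - 4*x*sin(pi*x)/pi + 6*x*cos(pi*x)/pi**2 - 3*sin(pi*x)/pi - 6*sin(pi*x)/pi**3 - 4*cos(pi*x)/pi**2; evaluating from -3 to 3: ∫_{-3}^{3} (3*x**2 - 4*x - 3) cos(pi*x) dx = (-14/pi**2) - (22/pi**2) = -36/pi**2.
Hence Re(c_{3}) = (1/6)·(-36/pi**2) = -6/pi**2.

-6/pi**2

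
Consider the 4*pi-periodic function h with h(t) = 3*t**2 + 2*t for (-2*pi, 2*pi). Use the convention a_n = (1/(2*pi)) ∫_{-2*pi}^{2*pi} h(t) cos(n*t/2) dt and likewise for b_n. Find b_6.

-4/3

b_6 = (1/(2*pi)) ∫_{-2*pi}^{2*pi} h(t) sin(3*t) dt.
Integrating by parts twice (tabular method), an antiderivative of (3*t**2 + 2*t) sin(3*t) is -t**2*cos(3*t) + 2*t*sin(3*t)/3 - 2*t*cos(3*t)/3 + 2*sin(3*t)/9 + 2*cos(3*t)/9; evaluating from -2*pi to 2*pi: ∫_{-2*pi}^{2*pi} (3*t**2 + 2*t) sin(3*t) dt = (-4*pi**2 - 4*pi/3 + 2/9) - (-4*pi**2 + 2/9 + 4*pi/3) = -8*pi/3.
Hence b_6 = (1/(2*pi))·(-8*pi/3) = -4/3.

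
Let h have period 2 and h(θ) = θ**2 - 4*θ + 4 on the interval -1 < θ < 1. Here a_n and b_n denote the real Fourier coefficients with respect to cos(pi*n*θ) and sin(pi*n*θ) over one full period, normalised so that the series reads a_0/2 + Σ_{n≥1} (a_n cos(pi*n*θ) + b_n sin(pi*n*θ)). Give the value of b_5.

-8/(5*pi)

b_5 = ∫_{-1}^{1} h(θ) sin(5*pi*θ) dθ.
Integrating by parts twice (tabular method), an antiderivative of (θ**2 - 4*θ + 4) sin(5*pi*θ) is -θ**2*cos(5*pi*θ)/(5*pi) + 2*θ*sin(5*pi*θ)/(25*pi**2) + 4*θ*cos(5*pi*θ)/(5*pi) - 4*sin(5*pi*θ)/(25*pi**2) - 4*cos(5*pi*θ)/(5*pi) + 2*cos(5*pi*θ)/(125*pi**3); evaluating from -1 to 1: ∫_{-1}^{1} (θ**2 - 4*θ + 4) sin(5*pi*θ) dθ = ((-2 + 25*pi**2)/(125*pi**3)) - ((-2 + 225*pi**2)/(125*pi**3)) = -8/(5*pi).
Hence b_5 = -8/(5*pi).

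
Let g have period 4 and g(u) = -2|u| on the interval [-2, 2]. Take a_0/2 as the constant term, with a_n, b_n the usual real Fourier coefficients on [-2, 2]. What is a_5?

a_5 = 1/2 ∫_{-2}^{2} g(u) cos(5*pi*u/2) du.
g is even and cos(5*pi*u/2) is even, so the integrand is even and a_5 = ∫_0^{2} g(u) cos(5*pi*u/2) du.
Integrating by parts (boundary term plus one more integral), an antiderivative of (-2*u) cos(5*pi*u/2) is -4*u*sin(5*pi*u/2)/(5*pi) - 8*cos(5*pi*u/2)/(25*pi**2); evaluating from 0 to 2: ∫_{0}^{2} (-2*u) cos(5*pi*u/2) du = (8/(25*pi**2)) - (-8/(25*pi**2)) = 16/(25*pi**2).
Hence a_5 = 16/(25*pi**2).

16/(25*pi**2)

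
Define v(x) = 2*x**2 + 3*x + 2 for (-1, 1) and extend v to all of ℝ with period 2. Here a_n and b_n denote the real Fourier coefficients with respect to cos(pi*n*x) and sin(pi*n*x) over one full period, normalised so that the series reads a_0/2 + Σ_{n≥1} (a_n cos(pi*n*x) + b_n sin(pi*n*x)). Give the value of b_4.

b_4 = ∫_{-1}^{1} v(x) sin(4*pi*x) dx.
Integrating by parts twice (tabular method), an antiderivative of (2*x**2 + 3*x + 2) sin(4*pi*x) is -x**2*cos(4*pi*x)/(2*pi) + x*sin(4*pi*x)/(4*pi**2) - 3*x*cos(4*pi*x)/(4*pi) + 3*sin(4*pi*x)/(16*pi**2) - cos(4*pi*x)/(2*pi) + cos(4*pi*x)/(16*pi**3); evaluating from -1 to 1: ∫_{-1}^{1} (2*x**2 + 3*x + 2) sin(4*pi*x) dx = ((1 - 28*pi**2)/(16*pi**3)) - ((1 - 4*pi**2)/(16*pi**3)) = -3/(2*pi).
Hence b_4 = -3/(2*pi).

-3/(2*pi)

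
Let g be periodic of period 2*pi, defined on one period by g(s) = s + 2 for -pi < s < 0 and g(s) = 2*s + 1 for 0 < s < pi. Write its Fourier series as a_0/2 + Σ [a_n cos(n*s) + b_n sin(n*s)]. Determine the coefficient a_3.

a_3 = 1/pi ∫_{-pi}^{pi} g(s) cos(3*s) ds.
Split the integral at the breakpoints.
Integrating by parts (boundary term plus one more integral), an antiderivative of (s + 2) cos(3*s) is s*sin(3*s)/3 + 2*sin(3*s)/3 + cos(3*s)/9; evaluating from -pi to 0: ∫_{-pi}^{0} (s + 2) cos(3*s) ds = (1/9) - (-1/9) = 2/9.
Integrating by parts (boundary term plus one more integral), an antiderivative of (2*s + 1) cos(3*s) is 2*s*sin(3*s)/3 + sin(3*s)/3 + 2*cos(3*s)/9; evaluating from 0 to pi: ∫_{0}^{pi} (2*s + 1) cos(3*s) ds = (-2/9) - (2/9) = -4/9.
Summing the pieces and multiplying by (1/pi) gives a_3 = -2/(9*pi).

-2/(9*pi)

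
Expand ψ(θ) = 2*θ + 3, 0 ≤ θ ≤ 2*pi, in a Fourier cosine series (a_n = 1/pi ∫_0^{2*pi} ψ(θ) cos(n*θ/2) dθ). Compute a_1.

a_1 = 1/pi ∫_0^{2*pi} (2*θ + 3) cos(θ/2) dθ.
Integrating by parts (boundary term plus one more integral), an antiderivative of (2*θ + 3) cos(θ/2) is 4*θ*sin(θ/2) + 6*sin(θ/2) + 8*cos(θ/2); evaluating from 0 to 2*pi: ∫_{0}^{2*pi} (2*θ + 3) cos(θ/2) dθ = (-8) - (8) = -16.
Hence a_1 = (1/pi)·(-16) = -16/pi.

-16/pi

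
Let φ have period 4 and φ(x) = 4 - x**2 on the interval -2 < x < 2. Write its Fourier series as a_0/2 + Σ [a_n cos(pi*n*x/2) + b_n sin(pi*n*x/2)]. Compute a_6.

a_6 = 1/2 ∫_{-2}^{2} φ(x) cos(3*pi*x) dx.
φ is even and cos(3*pi*x) is even, so the integrand is even and a_6 = ∫_0^{2} φ(x) cos(3*pi*x) dx.
Integrating by parts twice (tabular method), an antiderivative of (4 - x**2) cos(3*pi*x) is -x**2*sin(3*pi*x)/(3*pi) - 2*x*cos(3*pi*x)/(9*pi**2) + 2*sin(3*pi*x)/(27*pi**3) + 4*sin(3*pi*x)/(3*pi); evaluating from 0 to 2: ∫_{0}^{2} (4 - x**2) cos(3*pi*x) dx = (-4/(9*pi**2)) - (0) = -4/(9*pi**2).
Hence a_6 = -4/(9*pi**2).

-4/(9*pi**2)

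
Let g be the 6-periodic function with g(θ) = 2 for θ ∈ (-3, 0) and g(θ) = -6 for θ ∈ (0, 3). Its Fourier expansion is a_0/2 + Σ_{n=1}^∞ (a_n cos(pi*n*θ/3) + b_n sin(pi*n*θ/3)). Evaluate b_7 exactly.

-16/(7*pi)

b_7 = 1/3 ∫_{-3}^{3} g(θ) sin(7*pi*θ/3) dθ.
Split the integral at the breakpoints.
Directly, an antiderivative of (2) sin(7*pi*θ/3) is -6*cos(7*pi*θ/3)/(7*pi); evaluating from -3 to 0: ∫_{-3}^{0} (2) sin(7*pi*θ/3) dθ = (-6/(7*pi)) - (6/(7*pi)) = -12/(7*pi).
Directly, an antiderivative of (-6) sin(7*pi*θ/3) is 18*cos(7*pi*θ/3)/(7*pi); evaluating from 0 to 3: ∫_{0}^{3} (-6) sin(7*pi*θ/3) dθ = (-18/(7*pi)) - (18/(7*pi)) = -36/(7*pi).
Summing the pieces and multiplying by (1/3) gives b_7 = -16/(7*pi).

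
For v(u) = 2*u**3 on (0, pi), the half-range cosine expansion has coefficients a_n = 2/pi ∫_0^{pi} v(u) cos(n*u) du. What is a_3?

a_3 = 2/pi ∫_0^{pi} (2*u**3) cos(3*u) du.
Integrating by parts three times (tabular method), an antiderivative of (2*u**3) cos(3*u) is 2*u**3*sin(3*u)/3 + 2*u**2*cos(3*u)/3 - 4*u*sin(3*u)/9 - 4*cos(3*u)/27; evaluating from 0 to pi: ∫_{0}^{pi} (2*u**3) cos(3*u) du = (4/27 - 2*pi**2/3) - (-4/27) = 8/27 - 2*pi**2/3.
Hence a_3 = (2/pi)·(8/27 - 2*pi**2/3) = 4*(4 - 9*pi**2)/(27*pi).

4*(4 - 9*pi**2)/(27*pi)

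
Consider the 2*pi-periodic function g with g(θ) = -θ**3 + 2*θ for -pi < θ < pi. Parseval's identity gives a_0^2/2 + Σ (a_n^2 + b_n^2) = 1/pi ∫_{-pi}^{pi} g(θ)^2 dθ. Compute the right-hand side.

2*pi**2*(-84*pi**2 + 140 + 15*pi**4)/105

1/pi ∫_{-pi}^{pi} g(θ)^2 dθ = 1/pi · (2*pi**3*(-84*pi**2 + 140 + 15*pi**4)/105) = 2*pi**2*(-84*pi**2 + 140 + 15*pi**4)/105.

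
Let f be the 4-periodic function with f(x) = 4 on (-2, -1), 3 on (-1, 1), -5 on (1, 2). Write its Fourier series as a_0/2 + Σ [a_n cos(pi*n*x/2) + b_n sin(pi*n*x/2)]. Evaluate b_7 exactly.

-9/(7*pi)

b_7 = 1/2 ∫_{-2}^{2} f(x) sin(7*pi*x/2) dx.
Split the integral at the breakpoints.
Directly, an antiderivative of (4) sin(7*pi*x/2) is -8*cos(7*pi*x/2)/(7*pi); evaluating from -2 to -1: ∫_{-2}^{-1} (4) sin(7*pi*x/2) dx = (0) - (8/(7*pi)) = -8/(7*pi).
Directly, an antiderivative of (3) sin(7*pi*x/2) is -6*cos(7*pi*x/2)/(7*pi); evaluating from -1 to 1: ∫_{-1}^{1} (3) sin(7*pi*x/2) dx = (0) - (0) = 0.
Directly, an antiderivative of (-5) sin(7*pi*x/2) is 10*cos(7*pi*x/2)/(7*pi); evaluating from 1 to 2: ∫_{1}^{2} (-5) sin(7*pi*x/2) dx = (-10/(7*pi)) - (0) = -10/(7*pi).
Summing the pieces and multiplying by (1/2) gives b_7 = -9/(7*pi).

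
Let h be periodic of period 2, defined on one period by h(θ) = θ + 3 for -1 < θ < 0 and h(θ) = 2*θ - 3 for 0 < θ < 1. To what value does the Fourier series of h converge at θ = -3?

1/2

θ = -3 differs from θ = -1 by -1 full period(s), and the series is 2-periodic.
At θ = -1 the one-sided limits are h(-1^-) = -1 and h(-1^+) = 2.
By Dirichlet's theorem the series converges to their average, [(-1) + (2)]/2 = 1/2.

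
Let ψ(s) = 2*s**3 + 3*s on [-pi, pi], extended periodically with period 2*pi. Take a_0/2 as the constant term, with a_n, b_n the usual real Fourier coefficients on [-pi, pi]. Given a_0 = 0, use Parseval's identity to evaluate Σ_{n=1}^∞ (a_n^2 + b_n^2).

Parseval: a_0^2/2 + Σ_{n≥1} (a_n^2+b_n^2) = 1/pi ∫_{-pi}^{pi} ψ(s)^2 ds = 2*pi**2*(105 + 84*pi**2 + 20*pi**4)/35.
Subtract a_0^2/2 = 0: Σ (a_n^2+b_n^2) = 2*pi**2*(105 + 84*pi**2 + 20*pi**4)/35.

2*pi**2*(105 + 84*pi**2 + 20*pi**4)/35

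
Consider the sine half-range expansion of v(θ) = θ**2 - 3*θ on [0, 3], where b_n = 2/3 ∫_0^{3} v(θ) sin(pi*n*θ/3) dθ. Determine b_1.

b_1 = 2/3 ∫_0^{3} (θ**2 - 3*θ) sin(pi*θ/3) dθ.
Integrating by parts twice (tabular method), an antiderivative of (θ**2 - 3*θ) sin(pi*θ/3) is -3*θ**2*cos(pi*θ/3)/pi + 18*θ*sin(pi*θ/3)/pi**2 + 9*θ*cos(pi*θ/3)/pi - 27*sin(pi*θ/3)/pi**2 + 54*cos(pi*θ/3)/pi**3; evaluating from 0 to 3: ∫_{0}^{3} (θ**2 - 3*θ) sin(pi*θ/3) dθ = (-54/pi**3) - (54/pi**3) = -108/pi**3.
Hence b_1 = (2/3)·(-108/pi**3) = -72/pi**3.

-72/pi**3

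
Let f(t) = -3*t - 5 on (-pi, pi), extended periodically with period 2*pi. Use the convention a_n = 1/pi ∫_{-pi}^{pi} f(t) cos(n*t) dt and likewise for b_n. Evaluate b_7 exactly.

-6/7

b_7 = 1/pi ∫_{-pi}^{pi} f(t) sin(7*t) dt.
Integrating by parts (boundary term plus one more integral), an antiderivative of (-3*t - 5) sin(7*t) is 3*t*cos(7*t)/7 - 3*sin(7*t)/49 + 5*cos(7*t)/7; evaluating from -pi to pi: ∫_{-pi}^{pi} (-3*t - 5) sin(7*t) dt = (-3*pi/7 - 5/7) - (-5/7 + 3*pi/7) = -6*pi/7.
Hence b_7 = (1/pi)·(-6*pi/7) = -6/7.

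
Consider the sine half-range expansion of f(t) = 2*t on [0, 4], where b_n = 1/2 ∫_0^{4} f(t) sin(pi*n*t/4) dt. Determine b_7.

b_7 = 1/2 ∫_0^{4} (2*t) sin(7*pi*t/4) dt.
Integrating by parts (boundary term plus one more integral), an antiderivative of (2*t) sin(7*pi*t/4) is -8*t*cos(7*pi*t/4)/(7*pi) + 32*sin(7*pi*t/4)/(49*pi**2); evaluating from 0 to 4: ∫_{0}^{4} (2*t) sin(7*pi*t/4) dt = (32/(7*pi)) - (0) = 32/(7*pi).
Hence b_7 = (1/2)·(32/(7*pi)) = 16/(7*pi).

16/(7*pi)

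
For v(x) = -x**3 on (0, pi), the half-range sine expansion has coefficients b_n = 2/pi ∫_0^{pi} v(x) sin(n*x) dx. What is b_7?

b_7 = 2/pi ∫_0^{pi} (-x**3) sin(7*x) dx.
Integrating by parts three times (tabular method), an antiderivative of (-x**3) sin(7*x) is x**3*cos(7*x)/7 - 3*x**2*sin(7*x)/49 - 6*x*cos(7*x)/343 + 6*sin(7*x)/2401; evaluating from 0 to pi: ∫_{0}^{pi} (-x**3) sin(7*x) dx = (pi*(6 - 49*pi**2)/343) - (0) = pi*(6 - 49*pi**2)/343.
Hence b_7 = (2/pi)·(pi*(6 - 49*pi**2)/343) = 12/343 - 2*pi**2/7.

12/343 - 2*pi**2/7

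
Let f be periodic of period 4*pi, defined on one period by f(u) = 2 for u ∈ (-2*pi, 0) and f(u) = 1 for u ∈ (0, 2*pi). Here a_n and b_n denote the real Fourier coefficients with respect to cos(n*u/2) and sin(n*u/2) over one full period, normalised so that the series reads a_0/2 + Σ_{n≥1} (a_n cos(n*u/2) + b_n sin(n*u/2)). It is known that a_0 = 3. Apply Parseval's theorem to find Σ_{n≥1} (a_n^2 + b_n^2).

Parseval: a_0^2/2 + Σ_{n≥1} (a_n^2+b_n^2) = (1/(2*pi)) ∫_{-2*pi}^{2*pi} f(u)^2 du = 5.
Subtract a_0^2/2 = 9/2: Σ (a_n^2+b_n^2) = 1/2.

1/2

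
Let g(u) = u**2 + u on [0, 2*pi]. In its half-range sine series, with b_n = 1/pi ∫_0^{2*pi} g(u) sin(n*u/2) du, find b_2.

b_2 = 1/pi ∫_0^{2*pi} (u**2 + u) sin(u) du.
Integrating by parts twice (tabular method), an antiderivative of (u**2 + u) sin(u) is -u**2*cos(u) + 2*u*sin(u) - u*cos(u) + sin(u) + 2*cos(u); evaluating from 0 to 2*pi: ∫_{0}^{2*pi} (u**2 + u) sin(u) du = (-4*pi**2 - 2*pi + 2) - (2) = -2*pi*(1 + 2*pi).
Hence b_2 = (1/pi)·(-2*pi*(1 + 2*pi)) = -4*pi - 2.

-4*pi - 2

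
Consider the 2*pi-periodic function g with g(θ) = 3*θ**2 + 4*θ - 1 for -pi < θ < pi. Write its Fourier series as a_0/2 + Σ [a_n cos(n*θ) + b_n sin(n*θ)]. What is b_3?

b_3 = 1/pi ∫_{-pi}^{pi} g(θ) sin(3*θ) dθ.
Integrating by parts twice (tabular method), an antiderivative of (3*θ**2 + 4*θ - 1) sin(3*θ) is -θ**2*cos(3*θ) + 2*θ*sin(3*θ)/3 - 4*θ*cos(3*θ)/3 + 4*sin(3*θ)/9 + 5*cos(3*θ)/9; evaluating from -pi to pi: ∫_{-pi}^{pi} (3*θ**2 + 4*θ - 1) sin(3*θ) dθ = (-5/9 + 4*pi/3 + pi**2) - (-4*pi/3 - 5/9 + pi**2) = 8*pi/3.
Hence b_3 = (1/pi)·(8*pi/3) = 8/3.

8/3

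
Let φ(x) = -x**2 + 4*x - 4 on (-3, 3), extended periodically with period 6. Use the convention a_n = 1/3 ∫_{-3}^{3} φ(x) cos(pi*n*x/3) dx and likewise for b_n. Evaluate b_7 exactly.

24/(7*pi)

b_7 = 1/3 ∫_{-3}^{3} φ(x) sin(7*pi*x/3) dx.
Integrating by parts twice (tabular method), an antiderivative of (-x**2 + 4*x - 4) sin(7*pi*x/3) is 3*x**2*cos(7*pi*x/3)/(7*pi) - 18*x*sin(7*pi*x/3)/(49*pi**2) - 12*x*cos(7*pi*x/3)/(7*pi) + 36*sin(7*pi*x/3)/(49*pi**2) - 54*cos(7*pi*x/3)/(343*pi**3) + 12*cos(7*pi*x/3)/(7*pi); evaluating from -3 to 3: ∫_{-3}^{3} (-x**2 + 4*x - 4) sin(7*pi*x/3) dx = (3*(18 - 49*pi**2)/(343*pi**3)) - (3*(18 - 1225*pi**2)/(343*pi**3)) = 72/(7*pi).
Hence b_7 = (1/3)·(72/(7*pi)) = 24/(7*pi).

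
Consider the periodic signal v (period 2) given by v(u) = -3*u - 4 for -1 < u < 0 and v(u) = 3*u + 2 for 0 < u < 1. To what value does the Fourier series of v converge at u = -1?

2

At u = -1 the one-sided limits are v(-1^-) = 5 and v(-1^+) = -1.
By Dirichlet's theorem the series converges to their average, [(5) + (-1)]/2 = 2.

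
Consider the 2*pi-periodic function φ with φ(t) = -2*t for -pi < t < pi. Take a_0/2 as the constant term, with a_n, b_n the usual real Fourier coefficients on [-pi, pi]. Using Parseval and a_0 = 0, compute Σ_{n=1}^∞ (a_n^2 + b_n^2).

Parseval: a_0^2/2 + Σ_{n≥1} (a_n^2+b_n^2) = 1/pi ∫_{-pi}^{pi} φ(t)^2 dt = 8*pi**2/3.
Subtract a_0^2/2 = 0: Σ (a_n^2+b_n^2) = 8*pi**2/3.

8*pi**2/3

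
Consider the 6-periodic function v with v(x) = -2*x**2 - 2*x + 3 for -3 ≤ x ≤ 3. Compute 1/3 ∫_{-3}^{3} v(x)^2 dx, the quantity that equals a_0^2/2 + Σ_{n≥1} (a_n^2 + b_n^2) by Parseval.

498/5

1/3 ∫_{-3}^{3} v(x)^2 dx = 1/3 · (1494/5) = 498/5.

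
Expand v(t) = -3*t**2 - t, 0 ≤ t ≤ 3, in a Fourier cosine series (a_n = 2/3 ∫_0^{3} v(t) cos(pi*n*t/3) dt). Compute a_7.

a_7 = 2/3 ∫_0^{3} (-3*t**2 - t) cos(7*pi*t/3) dt.
Integrating by parts twice (tabular method), an antiderivative of (-3*t**2 - t) cos(7*pi*t/3) is -9*t**2*sin(7*pi*t/3)/(7*pi) - 3*t*sin(7*pi*t/3)/(7*pi) - 54*t*cos(7*pi*t/3)/(49*pi**2) + 162*sin(7*pi*t/3)/(343*pi**3) - 9*cos(7*pi*t/3)/(49*pi**2); evaluating from 0 to 3: ∫_{0}^{3} (-3*t**2 - t) cos(7*pi*t/3) dt = (171/(49*pi**2)) - (-9/(49*pi**2)) = 180/(49*pi**2).
Hence a_7 = (2/3)·(180/(49*pi**2)) = 120/(49*pi**2).

120/(49*pi**2)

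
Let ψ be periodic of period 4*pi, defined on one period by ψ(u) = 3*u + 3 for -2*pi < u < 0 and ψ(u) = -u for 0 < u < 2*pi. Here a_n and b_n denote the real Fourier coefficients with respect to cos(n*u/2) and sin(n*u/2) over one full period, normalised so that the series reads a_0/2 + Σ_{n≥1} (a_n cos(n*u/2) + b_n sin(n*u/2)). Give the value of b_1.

4 - 6/pi

b_1 = (1/(2*pi)) ∫_{-2*pi}^{2*pi} ψ(u) sin(u/2) du.
Split the integral at the breakpoints.
Integrating by parts (boundary term plus one more integral), an antiderivative of (3*u + 3) sin(u/2) is -6*u*cos(u/2) + 12*sin(u/2) - 6*cos(u/2); evaluating from -2*pi to 0: ∫_{-2*pi}^{0} (3*u + 3) sin(u/2) du = (-6) - (6 - 12*pi) = -12 + 12*pi.
Integrating by parts (boundary term plus one more integral), an antiderivative of (-u) sin(u/2) is 2*u*cos(u/2) - 4*sin(u/2); evaluating from 0 to 2*pi: ∫_{0}^{2*pi} (-u) sin(u/2) du = (-4*pi) - (0) = -4*pi.
Summing the pieces and multiplying by (1/(2*pi)) gives b_1 = 4 - 6/pi.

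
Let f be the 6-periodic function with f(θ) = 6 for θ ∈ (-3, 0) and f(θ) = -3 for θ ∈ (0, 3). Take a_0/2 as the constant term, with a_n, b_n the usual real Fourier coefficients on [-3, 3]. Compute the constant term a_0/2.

3/2

a_0 = 1/3 ∫_{-3}^{3} f(θ) dθ = 1/3 · (9) = 3.
So the constant term a_0/2 = 3/2.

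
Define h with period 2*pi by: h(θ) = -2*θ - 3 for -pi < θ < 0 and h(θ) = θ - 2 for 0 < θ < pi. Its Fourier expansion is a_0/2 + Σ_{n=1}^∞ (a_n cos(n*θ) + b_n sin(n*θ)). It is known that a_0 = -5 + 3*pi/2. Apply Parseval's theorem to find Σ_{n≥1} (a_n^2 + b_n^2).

Parseval: a_0^2/2 + Σ_{n≥1} (a_n^2+b_n^2) = 1/pi ∫_{-pi}^{pi} h(θ)^2 dθ = -8*pi + 13 + 5*pi**2/3.
Subtract a_0^2/2 = (10 - 3*pi)**2/8: Σ (a_n^2+b_n^2) = -pi/2 + 1/2 + 13*pi**2/24.

-pi/2 + 1/2 + 13*pi**2/24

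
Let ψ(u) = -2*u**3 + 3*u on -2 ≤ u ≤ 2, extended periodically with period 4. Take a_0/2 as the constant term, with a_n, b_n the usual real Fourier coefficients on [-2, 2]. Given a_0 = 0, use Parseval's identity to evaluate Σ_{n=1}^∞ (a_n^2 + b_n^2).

Parseval: a_0^2/2 + Σ_{n≥1} (a_n^2+b_n^2) = 1/2 ∫_{-2}^{2} ψ(u)^2 du = 712/35.
Subtract a_0^2/2 = 0: Σ (a_n^2+b_n^2) = 712/35.

712/35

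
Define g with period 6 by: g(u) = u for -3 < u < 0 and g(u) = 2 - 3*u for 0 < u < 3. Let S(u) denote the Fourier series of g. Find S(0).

1

At u = 0 the one-sided limits are g(0^-) = 0 and g(0^+) = 2.
By Dirichlet's theorem the series converges to their average, [(0) + (2)]/2 = 1.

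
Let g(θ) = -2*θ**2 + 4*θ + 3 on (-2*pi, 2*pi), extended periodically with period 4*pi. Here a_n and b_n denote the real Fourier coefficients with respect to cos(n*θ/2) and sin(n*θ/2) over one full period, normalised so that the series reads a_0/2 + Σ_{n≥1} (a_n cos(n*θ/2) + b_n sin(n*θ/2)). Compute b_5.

b_5 = (1/(2*pi)) ∫_{-2*pi}^{2*pi} g(θ) sin(5*θ/2) dθ.
Integrating by parts twice (tabular method), an antiderivative of (-2*θ**2 + 4*θ + 3) sin(5*θ/2) is 4*θ**2*cos(5*θ/2)/5 - 16*θ*sin(5*θ/2)/25 - 8*θ*cos(5*θ/2)/5 + 16*sin(5*θ/2)/25 - 182*cos(5*θ/2)/125; evaluating from -2*pi to 2*pi: ∫_{-2*pi}^{2*pi} (-2*θ**2 + 4*θ + 3) sin(5*θ/2) dθ = (-16*pi**2/5 + 182/125 + 16*pi/5) - (-16*pi**2/5 - 16*pi/5 + 182/125) = 32*pi/5.
Hence b_5 = (1/(2*pi))·(32*pi/5) = 16/5.

16/5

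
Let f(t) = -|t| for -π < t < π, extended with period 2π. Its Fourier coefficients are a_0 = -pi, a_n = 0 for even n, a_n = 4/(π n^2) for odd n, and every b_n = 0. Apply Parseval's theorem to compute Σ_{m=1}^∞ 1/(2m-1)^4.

Parseval: a_0^2/2 + Σ a_n^2 = (1/π) ∫_{-π}^{π} f(t)^2 dt = 2*pi**2/3.
Subtract a_0^2/2 = pi**2/2: Σ a_n^2 = pi**2/6.
Only odd n contribute, with a_n^2 = 16/(π^2 n^4), so Σ_{m≥1} 1/(2m-1)^4 = π^2·(pi**2/6)/16 = pi**4/96.

pi**4/96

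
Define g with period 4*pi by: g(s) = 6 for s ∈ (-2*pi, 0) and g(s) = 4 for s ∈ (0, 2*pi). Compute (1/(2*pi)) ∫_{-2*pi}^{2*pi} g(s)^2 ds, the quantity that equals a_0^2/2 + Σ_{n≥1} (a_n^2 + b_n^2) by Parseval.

52

(1/(2*pi)) ∫_{-2*pi}^{2*pi} g(s)^2 ds = (1/(2*pi)) · (104*pi) = 52.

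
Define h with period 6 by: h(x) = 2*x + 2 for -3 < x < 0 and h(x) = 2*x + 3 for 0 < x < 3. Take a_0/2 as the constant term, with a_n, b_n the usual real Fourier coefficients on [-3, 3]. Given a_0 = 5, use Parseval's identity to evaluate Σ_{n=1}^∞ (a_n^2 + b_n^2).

Parseval: a_0^2/2 + Σ_{n≥1} (a_n^2+b_n^2) = 1/3 ∫_{-3}^{3} h(x)^2 dx = 43.
Subtract a_0^2/2 = 25/2: Σ (a_n^2+b_n^2) = 61/2.

61/2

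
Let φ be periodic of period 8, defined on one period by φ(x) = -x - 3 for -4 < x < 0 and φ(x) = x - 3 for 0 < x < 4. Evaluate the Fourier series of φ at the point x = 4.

1

φ is continuous at x = 4 with value 1, so the series converges to 1 there.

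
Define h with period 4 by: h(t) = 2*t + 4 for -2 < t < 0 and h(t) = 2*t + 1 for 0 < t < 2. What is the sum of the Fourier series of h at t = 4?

5/2

t = 4 differs from t = 0 by 1 full period(s), and the series is 4-periodic.
At t = 0 the one-sided limits are h(0^-) = 4 and h(0^+) = 1.
By Dirichlet's theorem the series converges to their average, [(4) + (1)]/2 = 5/2.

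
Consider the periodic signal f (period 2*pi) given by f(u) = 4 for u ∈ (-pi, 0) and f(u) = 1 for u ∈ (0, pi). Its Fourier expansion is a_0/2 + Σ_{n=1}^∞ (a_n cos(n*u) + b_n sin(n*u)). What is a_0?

a_0 = 1/pi ∫_{-pi}^{pi} f(u) du = 1/pi · (5*pi) = 5.

5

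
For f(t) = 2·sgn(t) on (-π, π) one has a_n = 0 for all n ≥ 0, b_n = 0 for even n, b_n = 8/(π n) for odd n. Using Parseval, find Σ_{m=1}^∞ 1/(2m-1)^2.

pi**2/8

Parseval: Σ b_n^2 = (1/π) ∫_{-π}^{π} f(t)^2 dt = 8.
Only odd n contribute, with b_n^2 = 64/(π^2 n^2), so Σ_{m≥1} 1/(2m-1)^2 = π^2·(8)/64 = pi**2/8.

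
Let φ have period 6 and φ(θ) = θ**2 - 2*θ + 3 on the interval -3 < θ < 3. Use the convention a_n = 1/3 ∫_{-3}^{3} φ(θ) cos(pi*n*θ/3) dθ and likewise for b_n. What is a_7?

a_7 = 1/3 ∫_{-3}^{3} φ(θ) cos(7*pi*θ/3) dθ.
Integrating by parts twice (tabular method), an antiderivative of (θ**2 - 2*θ + 3) cos(7*pi*θ/3) is 3*θ**2*sin(7*pi*θ/3)/(7*pi) - 6*θ*sin(7*pi*θ/3)/(7*pi) + 18*θ*cos(7*pi*θ/3)/(49*pi**2) - 54*sin(7*pi*θ/3)/(343*pi**3) + 9*sin(7*pi*θ/3)/(7*pi) - 18*cos(7*pi*θ/3)/(49*pi**2); evaluating from -3 to 3: ∫_{-3}^{3} (θ**2 - 2*θ + 3) cos(7*pi*θ/3) dθ = (-36/(49*pi**2)) - (72/(49*pi**2)) = -108/(49*pi**2).
Hence a_7 = (1/3)·(-108/(49*pi**2)) = -36/(49*pi**2).

-36/(49*pi**2)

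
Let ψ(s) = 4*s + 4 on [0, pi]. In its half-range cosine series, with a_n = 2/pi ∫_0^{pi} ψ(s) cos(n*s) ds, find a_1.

-16/pi

a_1 = 2/pi ∫_0^{pi} (4*s + 4) cos(s) ds.
Integrating by parts (boundary term plus one more integral), an antiderivative of (4*s + 4) cos(s) is 4*s*sin(s) + 4*sin(s) + 4*cos(s); evaluating from 0 to pi: ∫_{0}^{pi} (4*s + 4) cos(s) ds = (-4) - (4) = -8.
Hence a_1 = (2/pi)·(-8) = -16/pi.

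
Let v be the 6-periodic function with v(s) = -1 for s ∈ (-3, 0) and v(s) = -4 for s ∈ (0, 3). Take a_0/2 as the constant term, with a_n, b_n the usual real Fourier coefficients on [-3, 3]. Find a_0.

a_0 = 1/3 ∫_{-3}^{3} v(s) ds = 1/3 · (-15) = -5.

-5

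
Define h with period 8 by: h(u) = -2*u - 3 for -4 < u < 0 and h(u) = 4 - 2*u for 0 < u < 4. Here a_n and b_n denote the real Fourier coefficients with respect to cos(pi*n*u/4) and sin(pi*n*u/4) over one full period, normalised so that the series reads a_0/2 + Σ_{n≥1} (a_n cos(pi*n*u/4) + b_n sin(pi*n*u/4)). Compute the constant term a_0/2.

a_0 = 1/4 ∫_{-4}^{4} h(u) du = 1/4 · (4) = 1.
So the constant term a_0/2 = 1/2.

1/2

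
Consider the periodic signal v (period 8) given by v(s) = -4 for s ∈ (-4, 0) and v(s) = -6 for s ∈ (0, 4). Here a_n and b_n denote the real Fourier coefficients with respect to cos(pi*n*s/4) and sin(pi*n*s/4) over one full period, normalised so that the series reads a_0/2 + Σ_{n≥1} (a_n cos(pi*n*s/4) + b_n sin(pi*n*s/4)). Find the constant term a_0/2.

-5

a_0 = 1/4 ∫_{-4}^{4} v(s) ds = 1/4 · (-40) = -10.
So the constant term a_0/2 = -5.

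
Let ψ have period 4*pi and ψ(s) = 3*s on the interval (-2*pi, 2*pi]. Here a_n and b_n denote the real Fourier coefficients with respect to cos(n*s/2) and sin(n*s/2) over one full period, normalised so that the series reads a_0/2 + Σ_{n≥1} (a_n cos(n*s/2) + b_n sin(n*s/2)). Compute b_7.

12/7

b_7 = (1/(2*pi)) ∫_{-2*pi}^{2*pi} ψ(s) sin(7*s/2) ds.
ψ is odd and sin(7*s/2) is odd, so the integrand is even and b_7 = 1/pi ∫_0^{2*pi} ψ(s) sin(7*s/2) ds.
Integrating by parts (boundary term plus one more integral), an antiderivative of (3*s) sin(7*s/2) is -6*s*cos(7*s/2)/7 + 12*sin(7*s/2)/49; evaluating from 0 to 2*pi: ∫_{0}^{2*pi} (3*s) sin(7*s/2) ds = (12*pi/7) - (0) = 12*pi/7.
Hence b_7 = (1/pi)·(12*pi/7) = 12/7.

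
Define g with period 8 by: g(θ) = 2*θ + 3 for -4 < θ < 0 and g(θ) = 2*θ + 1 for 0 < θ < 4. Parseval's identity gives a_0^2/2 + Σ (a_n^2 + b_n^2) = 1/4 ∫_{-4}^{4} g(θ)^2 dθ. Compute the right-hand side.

110/3

1/4 ∫_{-4}^{4} g(θ)^2 dθ = 1/4 · (440/3) = 110/3.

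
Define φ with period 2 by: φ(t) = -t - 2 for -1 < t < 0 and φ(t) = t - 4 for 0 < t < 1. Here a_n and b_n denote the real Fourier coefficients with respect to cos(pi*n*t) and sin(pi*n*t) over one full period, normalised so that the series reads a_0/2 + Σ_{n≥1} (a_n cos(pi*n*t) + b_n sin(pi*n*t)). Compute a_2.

0

a_2 = ∫_{-1}^{1} φ(t) cos(2*pi*t) dt.
Split the integral at the breakpoints.
Integrating by parts (boundary term plus one more integral), an antiderivative of (-t - 2) cos(2*pi*t) is -t*sin(2*pi*t)/(2*pi) - sin(2*pi*t)/pi - cos(2*pi*t)/(4*pi**2); evaluating from -1 to 0: ∫_{-1}^{0} (-t - 2) cos(2*pi*t) dt = (-1/(4*pi**2)) - (-1/(4*pi**2)) = 0.
Integrating by parts (boundary term plus one more integral), an antiderivative of (t - 4) cos(2*pi*t) is t*sin(2*pi*t)/(2*pi) - 2*sin(2*pi*t)/pi + cos(2*pi*t)/(4*pi**2); evaluating from 0 to 1: ∫_{0}^{1} (t - 4) cos(2*pi*t) dt = (1/(4*pi**2)) - (1/(4*pi**2)) = 0.
Summing the pieces gives a_2 = 0.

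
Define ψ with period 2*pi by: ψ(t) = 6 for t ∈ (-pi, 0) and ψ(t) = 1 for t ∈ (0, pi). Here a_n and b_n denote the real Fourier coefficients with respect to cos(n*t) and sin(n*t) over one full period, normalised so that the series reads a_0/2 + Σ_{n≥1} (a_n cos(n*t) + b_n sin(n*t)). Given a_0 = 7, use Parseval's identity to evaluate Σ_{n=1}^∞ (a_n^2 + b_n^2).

25/2

Parseval: a_0^2/2 + Σ_{n≥1} (a_n^2+b_n^2) = 1/pi ∫_{-pi}^{pi} ψ(t)^2 dt = 37.
Subtract a_0^2/2 = 49/2: Σ (a_n^2+b_n^2) = 25/2.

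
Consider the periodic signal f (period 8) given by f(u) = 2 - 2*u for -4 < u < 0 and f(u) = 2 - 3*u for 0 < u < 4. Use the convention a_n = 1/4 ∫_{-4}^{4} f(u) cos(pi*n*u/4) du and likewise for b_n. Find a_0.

a_0 = 1/4 ∫_{-4}^{4} f(u) du = 1/4 · (8) = 2.

2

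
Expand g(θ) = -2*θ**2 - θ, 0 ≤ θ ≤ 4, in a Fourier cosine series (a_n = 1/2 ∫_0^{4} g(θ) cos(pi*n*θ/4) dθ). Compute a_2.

a_2 = 1/2 ∫_0^{4} (-2*θ**2 - θ) cos(pi*θ/2) dθ.
Integrating by parts twice (tabular method), an antiderivative of (-2*θ**2 - θ) cos(pi*θ/2) is -4*θ**2*sin(pi*θ/2)/pi - 2*θ*sin(pi*θ/2)/pi - 16*θ*cos(pi*θ/2)/pi**2 + 32*sin(pi*θ/2)/pi**3 - 4*cos(pi*θ/2)/pi**2; evaluating from 0 to 4: ∫_{0}^{4} (-2*θ**2 - θ) cos(pi*θ/2) dθ = (-68/pi**2) - (-4/pi**2) = -64/pi**2.
Hence a_2 = (1/2)·(-64/pi**2) = -32/pi**2.

-32/pi**2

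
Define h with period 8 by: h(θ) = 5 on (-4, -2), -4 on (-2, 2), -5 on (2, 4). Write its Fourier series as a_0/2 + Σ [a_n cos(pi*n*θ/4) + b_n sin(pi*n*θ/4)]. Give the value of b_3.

b_3 = 1/4 ∫_{-4}^{4} h(θ) sin(3*pi*θ/4) dθ.
Split the integral at the breakpoints.
Directly, an antiderivative of (5) sin(3*pi*θ/4) is -20*cos(3*pi*θ/4)/(3*pi); evaluating from -4 to -2: ∫_{-4}^{-2} (5) sin(3*pi*θ/4) dθ = (0) - (20/(3*pi)) = -20/(3*pi).
Directly, an antiderivative of (-4) sin(3*pi*θ/4) is 16*cos(3*pi*θ/4)/(3*pi); evaluating from -2 to 2: ∫_{-2}^{2} (-4) sin(3*pi*θ/4) dθ = (0) - (0) = 0.
Directly, an antiderivative of (-5) sin(3*pi*θ/4) is 20*cos(3*pi*θ/4)/(3*pi); evaluating from 2 to 4: ∫_{2}^{4} (-5) sin(3*pi*θ/4) dθ = (-20/(3*pi)) - (0) = -20/(3*pi).
Summing the pieces and multiplying by (1/4) gives b_3 = -10/(3*pi).

-10/(3*pi)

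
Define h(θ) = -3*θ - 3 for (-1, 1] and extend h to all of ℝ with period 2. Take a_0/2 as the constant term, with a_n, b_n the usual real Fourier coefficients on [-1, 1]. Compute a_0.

-6

a_0 = ∫_{-1}^{1} h(θ) dθ = -6.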